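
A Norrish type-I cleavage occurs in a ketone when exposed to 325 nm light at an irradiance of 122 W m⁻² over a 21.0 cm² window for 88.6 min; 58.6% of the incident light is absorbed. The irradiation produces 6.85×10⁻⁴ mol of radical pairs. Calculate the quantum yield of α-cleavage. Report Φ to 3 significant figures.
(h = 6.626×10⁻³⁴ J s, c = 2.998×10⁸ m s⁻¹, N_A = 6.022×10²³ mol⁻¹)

Φ = 0.316

Photon energy at 325 nm: hc/λ = (6.626×10⁻³⁴)(2.998×10⁸)/(325×10⁻⁹) = 6.112×10⁻¹⁹ J.
Energy delivered: (122 W m⁻²)(21.0×10⁻⁴ m²)(5316 s) = 1362 J.
Photons incident: 1362 / 6.112×10⁻¹⁹ = 2.228×10²¹, i.e. 2.228×10²¹/6.022×10²³ = 0.003700 mol.
Photons absorbed: 0.586 × 0.003700 = 0.002168 mol.
Φ = 6.85×10⁻⁴ mol / 0.002168 mol photons = 0.316.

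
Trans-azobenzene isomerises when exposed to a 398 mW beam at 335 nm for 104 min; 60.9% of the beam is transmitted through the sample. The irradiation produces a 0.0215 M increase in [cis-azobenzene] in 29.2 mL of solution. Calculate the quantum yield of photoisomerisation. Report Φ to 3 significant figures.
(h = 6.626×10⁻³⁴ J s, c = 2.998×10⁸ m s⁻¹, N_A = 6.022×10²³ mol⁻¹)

Product: (0.0215 M)(0.0292 L) = 6.278×10⁻⁴ mol.
Photon energy at 335 nm: hc/λ = (6.626×10⁻³⁴)(2.998×10⁸)/(335×10⁻⁹) = 5.930×10⁻¹⁹ J.
Energy delivered: (398 mW)(6240 s) = 2484 J.
Photons incident: 2484 / 5.930×10⁻¹⁹ = 4.189×10²¹, i.e. 4.189×10²¹/6.022×10²³ = 0.006956 mol.
Fraction absorbed: 1 − 60.9/100 = 0.3910.
Photons absorbed: 0.3910 × 0.006956 = 0.002720 mol.
Φ = 6.278×10⁻⁴ mol / 0.002720 mol photons = 0.231.

Φ = 0.231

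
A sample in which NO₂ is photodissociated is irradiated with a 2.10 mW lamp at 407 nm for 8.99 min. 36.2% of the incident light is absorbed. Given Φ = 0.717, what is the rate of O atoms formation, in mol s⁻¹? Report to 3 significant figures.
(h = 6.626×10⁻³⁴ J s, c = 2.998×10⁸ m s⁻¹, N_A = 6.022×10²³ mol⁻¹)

Photon energy at 407 nm: hc/λ = (6.626×10⁻³⁴)(2.998×10⁸)/(407×10⁻⁹) = 4.881×10⁻¹⁹ J.
Energy delivered: (2.10 mW)(539.4 s) = 1.133 J.
Photons incident: 1.133 / 4.881×10⁻¹⁹ = 2.321×10¹⁸, i.e. 2.321×10¹⁸/6.022×10²³ = 3.854×10⁻⁶ mol.
Photons absorbed: 0.362 × 3.854×10⁻⁶ = 1.395×10⁻⁶ mol.
Product formed: 0.717 × 1.395×10⁻⁶ = 1.000×10⁻⁶ mol.
Rate: 1.000×10⁻⁶ / 539.4 s = 1.85×10⁻⁹ mol s⁻¹.

1.85×10⁻⁹ mol s⁻¹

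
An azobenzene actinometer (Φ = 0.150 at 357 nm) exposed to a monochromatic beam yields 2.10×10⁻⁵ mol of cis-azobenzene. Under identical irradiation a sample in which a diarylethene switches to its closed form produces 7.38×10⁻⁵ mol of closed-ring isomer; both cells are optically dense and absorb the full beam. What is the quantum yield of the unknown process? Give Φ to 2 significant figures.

Φ = 0.53

Photons absorbed by the actinometer: 2.10×10⁻⁵ / 0.150 = 1.400×10⁻⁴ mol.
Φ(unknown) = 7.38×10⁻⁵ / 1.400×10⁻⁴ = 0.53.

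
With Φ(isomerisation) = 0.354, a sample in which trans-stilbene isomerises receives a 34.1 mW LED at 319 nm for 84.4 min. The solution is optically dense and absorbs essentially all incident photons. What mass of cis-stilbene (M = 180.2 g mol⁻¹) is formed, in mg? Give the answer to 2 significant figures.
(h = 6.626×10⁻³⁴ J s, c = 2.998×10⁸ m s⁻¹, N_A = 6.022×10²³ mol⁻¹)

Photon energy at 319 nm: hc/λ = (6.626×10⁻³⁴)(2.998×10⁸)/(319×10⁻⁹) = 6.227×10⁻¹⁹ J.
Energy delivered: (34.1 mW)(5064 s) = 172.7 J.
Photons incident: 172.7 / 6.227×10⁻¹⁹ = 2.773×10²⁰, i.e. 2.773×10²⁰/6.022×10²³ = 4.605×10⁻⁴ mol.
Product: Φ × n_abs = 0.354 × 4.605×10⁻⁴ = 1.630×10⁻⁴ mol.
Mass: 1.630×10⁻⁴ × 180.2 = 0.02937 g = 29 mg.

29 mg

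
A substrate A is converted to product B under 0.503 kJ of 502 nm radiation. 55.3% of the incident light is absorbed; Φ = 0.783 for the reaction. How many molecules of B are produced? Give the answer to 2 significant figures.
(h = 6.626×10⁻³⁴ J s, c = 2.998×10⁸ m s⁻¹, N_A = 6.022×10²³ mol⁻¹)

Photon energy at 502 nm: hc/λ = (6.626×10⁻³⁴)(2.998×10⁸)/(502×10⁻⁹) = 3.957×10⁻¹⁹ J.
Incident energy: 0.503 kJ = 503 J.
Photons incident: 503 / 3.957×10⁻¹⁹ = 1.271×10²¹, i.e. 1.271×10²¹/6.022×10²³ = 0.002111 mol.
Photons absorbed: 0.553 × 0.002111 = 0.001167 mol.
Product: Φ × n_abs = 0.783 × 0.001167 = 9.138×10⁻⁴ mol.
As a count: 9.138×10⁻⁴ × 6.022×10²³ = 5.5×10²⁰.

5.5×10²⁰ molecules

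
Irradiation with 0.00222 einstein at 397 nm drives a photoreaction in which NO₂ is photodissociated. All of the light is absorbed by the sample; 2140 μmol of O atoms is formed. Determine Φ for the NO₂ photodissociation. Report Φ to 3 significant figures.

Product: 2140 μmol = 0.00214 mol.
Φ = 0.00214 mol / 0.00222 mol photons = 0.964.

Φ = 0.964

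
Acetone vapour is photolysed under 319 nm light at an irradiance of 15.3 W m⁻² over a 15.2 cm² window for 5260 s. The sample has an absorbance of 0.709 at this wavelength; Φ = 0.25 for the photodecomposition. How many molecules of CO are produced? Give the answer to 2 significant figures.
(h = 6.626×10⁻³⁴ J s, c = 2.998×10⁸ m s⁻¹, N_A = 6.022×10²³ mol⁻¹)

4.0×10¹⁹ molecules

Photon energy at 319 nm: hc/λ = (6.626×10⁻³⁴)(2.998×10⁸)/(319×10⁻⁹) = 6.227×10⁻¹⁹ J.
Energy delivered: (15.3 W m⁻²)(15.2×10⁻⁴ m²)(5260 s) = 122.3 J.
Photons incident: 122.3 / 6.227×10⁻¹⁹ = 1.964×10²⁰, i.e. 1.964×10²⁰/6.022×10²³ = 3.261×10⁻⁴ mol.
Fraction absorbed: 1 − 10^(−0.709) = 0.8046.
Photons absorbed: 0.8046 × 3.261×10⁻⁴ = 2.624×10⁻⁴ mol.
Product: Φ × n_abs = 0.25 × 2.624×10⁻⁴ = 6.560×10⁻⁵ mol.
As a count: 6.560×10⁻⁵ × 6.022×10²³ = 4.0×10¹⁹.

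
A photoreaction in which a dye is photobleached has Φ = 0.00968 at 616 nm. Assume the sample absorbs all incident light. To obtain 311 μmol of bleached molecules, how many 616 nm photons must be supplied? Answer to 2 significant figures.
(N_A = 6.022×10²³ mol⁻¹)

1.9×10²² photons

Product: 311 μmol = 3.11×10⁻⁴ mol.
Photons that must be absorbed: 3.11×10⁻⁴ / 0.00968 = 0.03213 mol.
Photon count: 0.03213 × 6.022×10²³ = 1.9×10²².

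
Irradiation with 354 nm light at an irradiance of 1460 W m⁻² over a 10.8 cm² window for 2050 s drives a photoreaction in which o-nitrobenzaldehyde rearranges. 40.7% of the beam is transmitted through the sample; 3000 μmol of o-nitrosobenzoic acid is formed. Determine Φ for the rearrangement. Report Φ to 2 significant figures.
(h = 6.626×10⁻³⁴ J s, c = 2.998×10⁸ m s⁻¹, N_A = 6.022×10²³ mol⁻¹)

Φ = 0.53

Product: 3000 μmol = 0.00300 mol.
Photon energy at 354 nm: hc/λ = (6.626×10⁻³⁴)(2.998×10⁸)/(354×10⁻⁹) = 5.612×10⁻¹⁹ J.
Energy delivered: (1460 W m⁻²)(10.8×10⁻⁴ m²)(2050 s) = 3232 J.
Photons incident: 3232 / 5.612×10⁻¹⁹ = 5.759×10²¹, i.e. 5.759×10²¹/6.022×10²³ = 0.009563 mol.
Fraction absorbed: 1 − 40.7/100 = 0.5930.
Photons absorbed: 0.5930 × 0.009563 = 0.005671 mol.
Φ = 0.00300 mol / 0.005671 mol photons = 0.53.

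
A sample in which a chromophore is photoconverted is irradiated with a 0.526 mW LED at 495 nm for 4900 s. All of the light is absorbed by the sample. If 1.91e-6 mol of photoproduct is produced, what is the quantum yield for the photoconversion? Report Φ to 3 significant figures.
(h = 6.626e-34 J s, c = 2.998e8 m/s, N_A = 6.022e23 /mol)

Φ = 0.179

Photon energy at 495 nm: hc/λ = (6.626e-34)(2.998e8)/(495e-9) = 4.013e-19 J.
Energy delivered: (0.526 mW)(4900 s) = 2.577 J.
Photons incident: 2.577 / 4.013e-19 = 6.422e18, i.e. 6.422e18/6.022e23 = 1.066e-5 mol.
Φ = 1.91e-6 mol / 1.066e-5 mol photons = 0.179.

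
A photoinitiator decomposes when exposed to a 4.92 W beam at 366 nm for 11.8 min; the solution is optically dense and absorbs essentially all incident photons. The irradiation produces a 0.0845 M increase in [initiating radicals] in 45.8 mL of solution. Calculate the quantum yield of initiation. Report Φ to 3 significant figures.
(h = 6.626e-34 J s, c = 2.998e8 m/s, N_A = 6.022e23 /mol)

Product: (0.0845 M)(0.0458 L) = 0.003870 mol.
Photon energy at 366 nm: hc/λ = (6.626e-34)(2.998e8)/(366e-9) = 5.428e-19 J.
Energy delivered: (4.92 W)(708 s) = 3483 J.
Photons incident: 3483 / 5.428e-19 = 6.417e21, i.e. 6.417e21/6.022e23 = 0.01066 mol.
Φ = 0.003870 mol / 0.01066 mol photons = 0.363.

Φ = 0.363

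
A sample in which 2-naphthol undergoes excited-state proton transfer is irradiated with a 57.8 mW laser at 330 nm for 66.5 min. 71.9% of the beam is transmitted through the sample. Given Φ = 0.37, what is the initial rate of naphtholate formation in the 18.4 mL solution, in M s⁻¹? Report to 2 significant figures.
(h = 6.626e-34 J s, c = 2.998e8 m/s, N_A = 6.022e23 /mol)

9.0e-7 M s⁻¹

Photon energy at 330 nm: hc/λ = (6.626e-34)(2.998e8)/(330e-9) = 6.020e-19 J.
Energy delivered: (57.8 mW)(3990 s) = 230.6 J.
Photons incident: 230.6 / 6.020e-19 = 3.831e20, i.e. 3.831e20/6.022e23 = 6.362e-4 mol.
Fraction absorbed: 1 − 71.9/100 = 0.2810.
Photons absorbed: 0.2810 × 6.362e-4 = 1.788e-4 mol.
Product formed: 0.37 × 1.788e-4 = 6.616e-5 mol.
Rate: 6.616e-5 mol / (3990 s × 0.0184 L) = 9.0e-7 M s⁻¹.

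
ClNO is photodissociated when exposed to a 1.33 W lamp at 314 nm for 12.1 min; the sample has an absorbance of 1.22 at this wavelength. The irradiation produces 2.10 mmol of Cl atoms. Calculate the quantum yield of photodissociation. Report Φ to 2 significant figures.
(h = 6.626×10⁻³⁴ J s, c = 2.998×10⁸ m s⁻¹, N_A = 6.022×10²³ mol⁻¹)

Φ = 0.88

Product: 2.10 mmol = 0.00210 mol.
Photon energy at 314 nm: hc/λ = (6.626×10⁻³⁴)(2.998×10⁸)/(314×10⁻⁹) = 6.326×10⁻¹⁹ J.
Energy delivered: (1.33 W)(726 s) = 965.6 J.
Photons incident: 965.6 / 6.326×10⁻¹⁹ = 1.526×10²¹, i.e. 1.526×10²¹/6.022×10²³ = 0.002534 mol.
Fraction absorbed: 1 − 10^(−1.22) = 0.9397.
Photons absorbed: 0.9397 × 0.002534 = 0.002381 mol.
Φ = 0.00210 mol / 0.002381 mol photons = 0.88.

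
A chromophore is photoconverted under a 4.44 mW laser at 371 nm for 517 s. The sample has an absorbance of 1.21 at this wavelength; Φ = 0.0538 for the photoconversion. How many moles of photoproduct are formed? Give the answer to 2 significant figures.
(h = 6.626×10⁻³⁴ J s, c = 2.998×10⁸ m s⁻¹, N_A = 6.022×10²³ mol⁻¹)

Photon energy at 371 nm: hc/λ = (6.626×10⁻³⁴)(2.998×10⁸)/(371×10⁻⁹) = 5.354×10⁻¹⁹ J.
Energy delivered: (4.44 mW)(517 s) = 2.295 J.
Photons incident: 2.295 / 5.354×10⁻¹⁹ = 4.287×10¹⁸, i.e. 4.287×10¹⁸/6.022×10²³ = 7.119×10⁻⁶ mol.
Fraction absorbed: 1 − 10^(−1.21) = 0.9383.
Photons absorbed: 0.9383 × 7.119×10⁻⁶ = 6.680×10⁻⁶ mol.
Product: Φ × n_abs = 0.0538 × 6.680×10⁻⁶ = 3.594×10⁻⁷ mol.

3.6×10⁻⁷ mol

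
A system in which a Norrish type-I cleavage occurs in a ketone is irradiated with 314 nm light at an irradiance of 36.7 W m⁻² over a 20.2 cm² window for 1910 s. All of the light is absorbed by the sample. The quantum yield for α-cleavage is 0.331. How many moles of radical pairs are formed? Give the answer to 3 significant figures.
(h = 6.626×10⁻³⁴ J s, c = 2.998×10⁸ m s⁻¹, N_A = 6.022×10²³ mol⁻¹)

Photon energy at 314 nm: hc/λ = (6.626×10⁻³⁴)(2.998×10⁸)/(314×10⁻⁹) = 6.326×10⁻¹⁹ J.
Energy delivered: (36.7 W m⁻²)(20.2×10⁻⁴ m²)(1910 s) = 141.6 J.
Photons incident: 141.6 / 6.326×10⁻¹⁹ = 2.238×10²⁰, i.e. 2.238×10²⁰/6.022×10²³ = 3.716×10⁻⁴ mol.
Product: Φ × n_abs = 0.331 × 3.716×10⁻⁴ = 1.230×10⁻⁴ mol.

1.23×10⁻⁴ mol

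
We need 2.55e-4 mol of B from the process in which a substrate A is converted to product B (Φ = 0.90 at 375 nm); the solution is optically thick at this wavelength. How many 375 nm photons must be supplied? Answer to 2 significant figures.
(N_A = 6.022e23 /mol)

Photons that must be absorbed: 2.55e-4 / 0.90 = 2.833e-4 mol.
Photon count: 2.833e-4 × 6.022e23 = 1.7e20.

1.7e20 photons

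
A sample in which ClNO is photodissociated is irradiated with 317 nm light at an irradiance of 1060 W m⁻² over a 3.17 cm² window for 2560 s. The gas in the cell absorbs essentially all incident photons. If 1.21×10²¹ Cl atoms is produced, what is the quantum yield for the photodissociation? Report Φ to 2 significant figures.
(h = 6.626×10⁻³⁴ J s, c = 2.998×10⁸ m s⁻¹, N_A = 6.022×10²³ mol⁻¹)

Product: 1.21×10²¹ / 6.022×10²³ = 0.002009 mol.
Photon energy at 317 nm: hc/λ = (6.626×10⁻³⁴)(2.998×10⁸)/(317×10⁻⁹) = 6.266×10⁻¹⁹ J.
Energy delivered: (1060 W m⁻²)(3.17×10⁻⁴ m²)(2560 s) = 860.2 J.
Photons incident: 860.2 / 6.266×10⁻¹⁹ = 1.373×10²¹, i.e. 1.373×10²¹/6.022×10²³ = 0.002280 mol.
Φ = 0.002009 mol / 0.002280 mol photons = 0.88.

Φ = 0.88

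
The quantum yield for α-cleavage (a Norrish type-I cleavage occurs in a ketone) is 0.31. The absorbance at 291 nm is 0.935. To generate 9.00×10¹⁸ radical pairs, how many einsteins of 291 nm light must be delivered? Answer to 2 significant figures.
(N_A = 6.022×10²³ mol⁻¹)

5.5×10⁻⁵ einstein

Product: 9.00×10¹⁸ / 6.022×10²³ = 1.495×10⁻⁵ mol.
Photons that must be absorbed: 1.495×10⁻⁵ / 0.31 = 4.823×10⁻⁵ mol.
Fraction absorbed: 1 − 10^(−0.935) = 0.8839.
Incident photons needed: 4.823×10⁻⁵ / 0.8839 = 5.456×10⁻⁵ mol.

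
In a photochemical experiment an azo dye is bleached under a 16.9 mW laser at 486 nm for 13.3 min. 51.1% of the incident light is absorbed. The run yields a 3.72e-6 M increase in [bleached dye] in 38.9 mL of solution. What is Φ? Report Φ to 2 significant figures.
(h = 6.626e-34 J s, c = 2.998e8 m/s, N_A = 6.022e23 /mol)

Product: (3.72e-6 M)(0.0389 L) = 1.447e-7 mol.
Photon energy at 486 nm: hc/λ = (6.626e-34)(2.998e8)/(486e-9) = 4.087e-19 J.
Energy delivered: (16.9 mW)(798 s) = 13.49 J.
Photons incident: 13.49 / 4.087e-19 = 3.301e19, i.e. 3.301e19/6.022e23 = 5.482e-5 mol.
Photons absorbed: 0.511 × 5.482e-5 = 2.801e-5 mol.
Φ = 1.447e-7 mol / 2.801e-5 mol photons = 0.0052.

Φ = 0.0052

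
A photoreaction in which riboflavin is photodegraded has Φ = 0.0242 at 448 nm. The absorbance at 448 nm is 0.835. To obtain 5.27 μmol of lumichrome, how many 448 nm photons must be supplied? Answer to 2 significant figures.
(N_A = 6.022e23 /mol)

Product: 5.27 μmol = 5.27e-6 mol.
Photons that must be absorbed: 5.27e-6 / 0.0242 = 2.178e-4 mol.
Fraction absorbed: 1 − 10^(−0.835) = 0.8538.
Incident photons needed: 2.178e-4 / 0.8538 = 2.551e-4 mol.
Photon count: 2.551e-4 × 6.022e23 = 1.5e20.

1.5e20 photons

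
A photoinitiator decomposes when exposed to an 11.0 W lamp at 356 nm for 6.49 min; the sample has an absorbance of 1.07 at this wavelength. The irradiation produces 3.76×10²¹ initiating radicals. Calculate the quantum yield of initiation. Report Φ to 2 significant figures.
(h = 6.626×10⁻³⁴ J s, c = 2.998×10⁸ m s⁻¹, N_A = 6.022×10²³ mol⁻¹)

Product: 3.76×10²¹ / 6.022×10²³ = 0.006244 mol.
Photon energy at 356 nm: hc/λ = (6.626×10⁻³⁴)(2.998×10⁸)/(356×10⁻⁹) = 5.580×10⁻¹⁹ J.
Energy delivered: (11.0 W)(389.4 s) = 4283 J.
Photons incident: 4283 / 5.580×10⁻¹⁹ = 7.676×10²¹, i.e. 7.676×10²¹/6.022×10²³ = 0.01275 mol.
Fraction absorbed: 1 − 10^(−1.07) = 0.9149.
Photons absorbed: 0.9149 × 0.01275 = 0.01166 mol.
Φ = 0.006244 mol / 0.01166 mol photons = 0.54.

Φ = 0.54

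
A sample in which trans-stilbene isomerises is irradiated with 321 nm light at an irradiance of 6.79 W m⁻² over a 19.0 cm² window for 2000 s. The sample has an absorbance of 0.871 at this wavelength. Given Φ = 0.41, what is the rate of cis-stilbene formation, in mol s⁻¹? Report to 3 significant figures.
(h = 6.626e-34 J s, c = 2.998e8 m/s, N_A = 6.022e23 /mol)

Photon energy at 321 nm: hc/λ = (6.626e-34)(2.998e8)/(321e-9) = 6.188e-19 J.
Energy delivered: (6.79 W m⁻²)(19.0e-4 m²)(2000 s) = 25.80 J.
Photons incident: 25.80 / 6.188e-19 = 4.169e19, i.e. 4.169e19/6.022e23 = 6.923e-5 mol.
Fraction absorbed: 1 − 10^(−0.871) = 0.8654.
Photons absorbed: 0.8654 × 6.923e-5 = 5.991e-5 mol.
Product formed: 0.41 × 5.991e-5 = 2.456e-5 mol.
Rate: 2.456e-5 / 2000 s = 1.23e-8 mol s⁻¹.

1.23e-8 mol s⁻¹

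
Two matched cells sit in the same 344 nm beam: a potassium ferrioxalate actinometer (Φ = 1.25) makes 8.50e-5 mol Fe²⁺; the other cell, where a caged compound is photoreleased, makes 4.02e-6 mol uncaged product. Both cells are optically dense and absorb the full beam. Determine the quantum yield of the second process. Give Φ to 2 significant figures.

Photons absorbed by the actinometer: 8.50e-5 / 1.25 = 6.800e-5 mol.
Φ(unknown) = 4.02e-6 / 6.800e-5 = 0.059.

Φ = 0.059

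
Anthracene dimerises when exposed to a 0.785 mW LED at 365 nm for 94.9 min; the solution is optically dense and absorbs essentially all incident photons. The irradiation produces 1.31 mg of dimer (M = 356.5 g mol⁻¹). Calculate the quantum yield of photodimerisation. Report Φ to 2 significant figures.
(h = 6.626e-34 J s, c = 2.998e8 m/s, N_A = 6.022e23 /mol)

Product: 1.31 mg / 356.5 g mol⁻¹ = 3.675e-6 mol.
Photon energy at 365 nm: hc/λ = (6.626e-34)(2.998e8)/(365e-9) = 5.442e-19 J.
Energy delivered: (0.785 mW)(5694 s) = 4.470 J.
Photons incident: 4.470 / 5.442e-19 = 8.214e18, i.e. 8.214e18/6.022e23 = 1.364e-5 mol.
Φ = 3.675e-6 mol / 1.364e-5 mol photons = 0.27.

Φ = 0.27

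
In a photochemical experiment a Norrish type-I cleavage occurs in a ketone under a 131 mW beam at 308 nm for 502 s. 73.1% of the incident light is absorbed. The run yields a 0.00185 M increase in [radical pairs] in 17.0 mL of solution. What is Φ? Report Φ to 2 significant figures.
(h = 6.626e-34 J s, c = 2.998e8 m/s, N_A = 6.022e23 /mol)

Φ = 0.25

Product: (0.00185 M)(0.017 L) = 3.145e-5 mol.
Photon energy at 308 nm: hc/λ = (6.626e-34)(2.998e8)/(308e-9) = 6.450e-19 J.
Energy delivered: (131 mW)(502 s) = 65.76 J.
Photons incident: 65.76 / 6.450e-19 = 1.020e20, i.e. 1.020e20/6.022e23 = 1.694e-4 mol.
Photons absorbed: 0.731 × 1.694e-4 = 1.238e-4 mol.
Φ = 3.145e-5 mol / 1.238e-4 mol photons = 0.25.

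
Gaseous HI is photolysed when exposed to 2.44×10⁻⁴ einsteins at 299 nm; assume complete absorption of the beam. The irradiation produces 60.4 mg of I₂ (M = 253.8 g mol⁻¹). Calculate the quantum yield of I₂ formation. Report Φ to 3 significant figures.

Product: 60.4 mg / 253.8 g mol⁻¹ = 2.380×10⁻⁴ mol.
Φ = 2.380×10⁻⁴ mol / 2.44×10⁻⁴ mol photons = 0.975.

Φ = 0.975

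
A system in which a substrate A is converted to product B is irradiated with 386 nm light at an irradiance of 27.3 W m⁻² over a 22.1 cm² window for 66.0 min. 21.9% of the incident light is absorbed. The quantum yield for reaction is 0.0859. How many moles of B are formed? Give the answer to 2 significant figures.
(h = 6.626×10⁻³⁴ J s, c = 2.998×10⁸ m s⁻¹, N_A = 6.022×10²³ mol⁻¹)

Photon energy at 386 nm: hc/λ = (6.626×10⁻³⁴)(2.998×10⁸)/(386×10⁻⁹) = 5.146×10⁻¹⁹ J.
Energy delivered: (27.3 W m⁻²)(22.1×10⁻⁴ m²)(3960 s) = 238.9 J.
Photons incident: 238.9 / 5.146×10⁻¹⁹ = 4.642×10²⁰, i.e. 4.642×10²⁰/6.022×10²³ = 7.708×10⁻⁴ mol.
Photons absorbed: 0.219 × 7.708×10⁻⁴ = 1.688×10⁻⁴ mol.
Product: Φ × n_abs = 0.0859 × 1.688×10⁻⁴ = 1.450×10⁻⁵ mol.

1.5×10⁻⁵ mol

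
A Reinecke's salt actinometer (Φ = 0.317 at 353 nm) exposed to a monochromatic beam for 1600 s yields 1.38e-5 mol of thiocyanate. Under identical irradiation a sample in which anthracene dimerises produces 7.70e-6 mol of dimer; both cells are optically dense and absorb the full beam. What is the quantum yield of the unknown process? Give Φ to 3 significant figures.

Φ = 0.177

Photons absorbed by the actinometer: 1.38e-5 / 0.317 = 4.353e-5 mol.
Φ(unknown) = 7.70e-6 / 4.353e-5 = 0.177.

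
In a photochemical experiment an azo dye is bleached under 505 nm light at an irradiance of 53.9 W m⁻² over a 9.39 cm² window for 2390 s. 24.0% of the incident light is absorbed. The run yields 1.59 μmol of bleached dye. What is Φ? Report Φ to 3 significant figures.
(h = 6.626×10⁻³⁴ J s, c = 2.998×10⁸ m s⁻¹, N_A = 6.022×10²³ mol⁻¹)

Φ = 0.0130

Product: 1.59 μmol = 1.59×10⁻⁶ mol.
Photon energy at 505 nm: hc/λ = (6.626×10⁻³⁴)(2.998×10⁸)/(505×10⁻⁹) = 3.934×10⁻¹⁹ J.
Energy delivered: (53.9 W m⁻²)(9.39×10⁻⁴ m²)(2390 s) = 121.0 J.
Photons incident: 121.0 / 3.934×10⁻¹⁹ = 3.076×10²⁰, i.e. 3.076×10²⁰/6.022×10²³ = 5.108×10⁻⁴ mol.
Photons absorbed: 0.240 × 5.108×10⁻⁴ = 1.226×10⁻⁴ mol.
Φ = 1.59×10⁻⁶ mol / 1.226×10⁻⁴ mol photons = 0.0130.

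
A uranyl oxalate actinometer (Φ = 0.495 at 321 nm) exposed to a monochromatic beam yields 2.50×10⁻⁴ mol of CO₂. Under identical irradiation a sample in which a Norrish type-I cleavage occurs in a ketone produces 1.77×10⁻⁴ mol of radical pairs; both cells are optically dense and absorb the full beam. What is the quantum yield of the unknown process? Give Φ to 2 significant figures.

Photons absorbed by the actinometer: 2.50×10⁻⁴ / 0.495 = 5.051×10⁻⁴ mol.
Φ(unknown) = 1.77×10⁻⁴ / 5.051×10⁻⁴ = 0.35.

Φ = 0.35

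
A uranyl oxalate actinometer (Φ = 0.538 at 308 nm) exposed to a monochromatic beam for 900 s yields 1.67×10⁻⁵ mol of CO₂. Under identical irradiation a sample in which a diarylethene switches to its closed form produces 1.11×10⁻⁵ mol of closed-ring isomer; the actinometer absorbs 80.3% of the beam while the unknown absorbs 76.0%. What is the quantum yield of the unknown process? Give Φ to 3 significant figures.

Φ = 0.378

Photons absorbed by the actinometer: 1.67×10⁻⁵ / 0.538 = 3.104×10⁻⁵ mol.
Incident flux: 3.104×10⁻⁵ / 0.803 = 3.866×10⁻⁵ einstein.
Absorbed by unknown: 0.760 × 3.866×10⁻⁵ = 2.938×10⁻⁵ mol.
Φ(unknown) = 1.11×10⁻⁵ / 2.938×10⁻⁵ = 0.378.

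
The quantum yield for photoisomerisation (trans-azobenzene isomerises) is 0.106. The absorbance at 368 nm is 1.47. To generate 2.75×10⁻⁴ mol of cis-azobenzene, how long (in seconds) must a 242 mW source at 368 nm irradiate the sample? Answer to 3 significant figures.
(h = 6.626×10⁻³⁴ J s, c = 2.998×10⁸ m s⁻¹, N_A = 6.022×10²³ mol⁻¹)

t ≈ 3610 s

Photons that must be absorbed: 2.75×10⁻⁴ / 0.106 = 0.002594 mol.
Fraction absorbed: 1 − 10^(−1.47) = 0.9661.
Incident photons needed: 0.002594 / 0.9661 = 0.002685 mol.
Photon energy: hc/λ = 5.398×10⁻¹⁹ J; per mole, 3.251×10⁵ J mol⁻¹.
Energy required: 0.002685 × 3.251×10⁵ = 872.9 J.
Time: 872.9 J / 0.242 W = 3610 s.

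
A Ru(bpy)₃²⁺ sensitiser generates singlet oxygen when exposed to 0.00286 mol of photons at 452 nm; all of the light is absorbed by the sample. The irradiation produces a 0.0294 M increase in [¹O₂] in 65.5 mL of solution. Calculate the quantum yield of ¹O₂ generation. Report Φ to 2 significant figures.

Φ = 0.67

Product: (0.0294 M)(0.0655 L) = 0.001926 mol.
Φ = 0.001926 mol / 0.00286 mol photons = 0.67.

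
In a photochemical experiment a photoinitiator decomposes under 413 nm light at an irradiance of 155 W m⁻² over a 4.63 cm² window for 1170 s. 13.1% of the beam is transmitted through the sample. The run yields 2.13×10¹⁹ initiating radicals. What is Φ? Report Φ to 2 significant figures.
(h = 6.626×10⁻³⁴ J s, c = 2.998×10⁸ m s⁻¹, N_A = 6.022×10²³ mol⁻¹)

Φ = 0.14

Product: 2.13×10¹⁹ / 6.022×10²³ = 3.537×10⁻⁵ mol.
Photon energy at 413 nm: hc/λ = (6.626×10⁻³⁴)(2.998×10⁸)/(413×10⁻⁹) = 4.810×10⁻¹⁹ J.
Energy delivered: (155 W m⁻²)(4.63×10⁻⁴ m²)(1170 s) = 83.97 J.
Photons incident: 83.97 / 4.810×10⁻¹⁹ = 1.746×10²⁰, i.e. 1.746×10²⁰/6.022×10²³ = 2.899×10⁻⁴ mol.
Fraction absorbed: 1 − 13.1/100 = 0.8690.
Photons absorbed: 0.8690 × 2.899×10⁻⁴ = 2.519×10⁻⁴ mol.
Φ = 3.537×10⁻⁵ mol / 2.519×10⁻⁴ mol photons = 0.14.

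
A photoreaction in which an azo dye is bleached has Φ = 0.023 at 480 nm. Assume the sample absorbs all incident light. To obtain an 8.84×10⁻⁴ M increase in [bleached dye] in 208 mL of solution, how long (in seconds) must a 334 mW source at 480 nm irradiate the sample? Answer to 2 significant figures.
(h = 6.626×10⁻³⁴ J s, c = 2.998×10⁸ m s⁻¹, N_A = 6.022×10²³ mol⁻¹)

Product: (8.84×10⁻⁴ M)(0.208 L) = 1.839×10⁻⁴ mol.
Photons that must be absorbed: 1.839×10⁻⁴ / 0.023 = 0.007996 mol.
Photon energy: hc/λ = 4.138×10⁻¹⁹ J; per mole, 2.492×10⁵ J mol⁻¹.
Energy required: 0.007996 × 2.492×10⁵ = 1993 J.
Time: 1993 J / 0.334 W = 6000 s.

t ≈ 6000 s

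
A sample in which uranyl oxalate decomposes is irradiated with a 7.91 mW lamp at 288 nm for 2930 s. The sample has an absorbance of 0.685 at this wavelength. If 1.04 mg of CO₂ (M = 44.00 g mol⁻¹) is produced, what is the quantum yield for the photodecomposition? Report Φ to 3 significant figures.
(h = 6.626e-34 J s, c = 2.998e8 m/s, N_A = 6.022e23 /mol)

Φ = 0.534

Product: 1.04 mg / 44.00 g mol⁻¹ = 2.364e-5 mol.
Photon energy at 288 nm: hc/λ = (6.626e-34)(2.998e8)/(288e-9) = 6.897e-19 J.
Energy delivered: (7.91 mW)(2930 s) = 23.18 J.
Photons incident: 23.18 / 6.897e-19 = 3.361e19, i.e. 3.361e19/6.022e23 = 5.581e-5 mol.
Fraction absorbed: 1 − 10^(−0.685) = 0.7935.
Photons absorbed: 0.7935 × 5.581e-5 = 4.429e-5 mol.
Φ = 2.364e-5 mol / 4.429e-5 mol photons = 0.534.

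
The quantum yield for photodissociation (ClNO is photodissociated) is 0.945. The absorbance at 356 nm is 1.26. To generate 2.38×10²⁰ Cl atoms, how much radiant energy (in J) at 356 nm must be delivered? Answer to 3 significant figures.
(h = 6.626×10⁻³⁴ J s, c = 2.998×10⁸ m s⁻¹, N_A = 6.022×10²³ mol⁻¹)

149 J

Product: 2.38×10²⁰ / 6.022×10²³ = 3.952×10⁻⁴ mol.
Photons that must be absorbed: 3.952×10⁻⁴ / 0.945 = 4.182×10⁻⁴ mol.
Fraction absorbed: 1 − 10^(−1.26) = 0.9450.
Incident photons needed: 4.182×10⁻⁴ / 0.9450 = 4.425×10⁻⁴ mol.
Photon energy: hc/λ = 5.580×10⁻¹⁹ J; per mole, 3.360×10⁵ J mol⁻¹.
Energy required: 4.425×10⁻⁴ × 3.360×10⁵ = 149 J.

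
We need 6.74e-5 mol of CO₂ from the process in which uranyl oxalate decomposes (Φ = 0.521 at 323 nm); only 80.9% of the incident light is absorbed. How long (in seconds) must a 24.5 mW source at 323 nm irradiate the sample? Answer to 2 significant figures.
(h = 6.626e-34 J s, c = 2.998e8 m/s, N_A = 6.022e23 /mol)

Photons that must be absorbed: 6.74e-5 / 0.521 = 1.294e-4 mol.
Incident photons needed: 1.294e-4 / 0.809 = 1.600e-4 mol.
Photon energy: hc/λ = 6.150e-19 J; per mole, 3.704e5 J mol⁻¹.
Energy required: 1.600e-4 × 3.704e5 = 59.26 J.
Time: 59.26 J / 0.0245 W = 2400 s.

t ≈ 2400 s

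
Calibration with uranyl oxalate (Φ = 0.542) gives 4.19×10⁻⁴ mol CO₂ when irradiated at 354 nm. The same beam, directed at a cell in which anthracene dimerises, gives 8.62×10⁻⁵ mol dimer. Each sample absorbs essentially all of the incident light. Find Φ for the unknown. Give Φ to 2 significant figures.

Φ = 0.11

Photons absorbed by the actinometer: 4.19×10⁻⁴ / 0.542 = 7.731×10⁻⁴ mol.
Φ(unknown) = 8.62×10⁻⁵ / 7.731×10⁻⁴ = 0.11.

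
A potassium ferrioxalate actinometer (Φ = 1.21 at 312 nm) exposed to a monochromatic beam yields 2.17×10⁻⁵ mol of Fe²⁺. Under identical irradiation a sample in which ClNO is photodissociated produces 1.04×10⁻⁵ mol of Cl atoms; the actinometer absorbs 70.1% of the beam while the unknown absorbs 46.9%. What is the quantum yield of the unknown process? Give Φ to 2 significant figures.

Φ = 0.87

Photons absorbed by the actinometer: 2.17×10⁻⁵ / 1.21 = 1.793×10⁻⁵ mol.
Incident flux: 1.793×10⁻⁵ / 0.701 = 2.558×10⁻⁵ einstein.
Absorbed by unknown: 0.469 × 2.558×10⁻⁵ = 1.200×10⁻⁵ mol.
Φ(unknown) = 1.04×10⁻⁵ / 1.200×10⁻⁵ = 0.87.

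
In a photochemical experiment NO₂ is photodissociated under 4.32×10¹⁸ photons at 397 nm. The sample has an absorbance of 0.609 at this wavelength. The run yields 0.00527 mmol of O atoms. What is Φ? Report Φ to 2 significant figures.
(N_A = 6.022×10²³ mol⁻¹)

Φ = 0.97

Product: 0.00527 mmol = 5.27×10⁻⁶ mol.
Moles of photons: 4.32×10¹⁸ / 6.022×10²³ = 7.174×10⁻⁶ mol.
Fraction absorbed: 1 − 10^(−0.609) = 0.7540.
Photons absorbed: 0.7540 × 7.174×10⁻⁶ = 5.409×10⁻⁶ mol.
Φ = 5.27×10⁻⁶ mol / 5.409×10⁻⁶ mol photons = 0.97.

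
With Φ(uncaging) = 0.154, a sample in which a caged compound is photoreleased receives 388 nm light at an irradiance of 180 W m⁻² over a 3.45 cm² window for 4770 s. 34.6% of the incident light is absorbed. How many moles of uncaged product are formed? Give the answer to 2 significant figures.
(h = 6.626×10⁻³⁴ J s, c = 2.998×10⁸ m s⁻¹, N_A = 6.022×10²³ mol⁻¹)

Photon energy at 388 nm: hc/λ = (6.626×10⁻³⁴)(2.998×10⁸)/(388×10⁻⁹) = 5.120×10⁻¹⁹ J.
Energy delivered: (180 W m⁻²)(3.45×10⁻⁴ m²)(4770 s) = 296.2 J.
Photons incident: 296.2 / 5.120×10⁻¹⁹ = 5.785×10²⁰, i.e. 5.785×10²⁰/6.022×10²³ = 9.606×10⁻⁴ mol.
Photons absorbed: 0.346 × 9.606×10⁻⁴ = 3.324×10⁻⁴ mol.
Product: Φ × n_abs = 0.154 × 3.324×10⁻⁴ = 5.119×10⁻⁵ mol.

5.1×10⁻⁵ mol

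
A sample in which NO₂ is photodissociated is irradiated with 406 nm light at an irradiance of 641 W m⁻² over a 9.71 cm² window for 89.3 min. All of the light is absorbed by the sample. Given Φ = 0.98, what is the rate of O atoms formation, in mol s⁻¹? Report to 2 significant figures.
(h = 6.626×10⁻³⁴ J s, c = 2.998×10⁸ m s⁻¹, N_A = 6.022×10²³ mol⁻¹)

2.1×10⁻⁶ mol s⁻¹

Photon energy at 406 nm: hc/λ = (6.626×10⁻³⁴)(2.998×10⁸)/(406×10⁻⁹) = 4.893×10⁻¹⁹ J.
Energy delivered: (641 W m⁻²)(9.71×10⁻⁴ m²)(5358 s) = 3335 J.
Photons incident: 3335 / 4.893×10⁻¹⁹ = 6.816×10²¹, i.e. 6.816×10²¹/6.022×10²³ = 0.01132 mol.
Product formed: 0.98 × 0.01132 = 0.01109 mol.
Rate: 0.01109 / 5358 s = 2.1×10⁻⁶ mol s⁻¹.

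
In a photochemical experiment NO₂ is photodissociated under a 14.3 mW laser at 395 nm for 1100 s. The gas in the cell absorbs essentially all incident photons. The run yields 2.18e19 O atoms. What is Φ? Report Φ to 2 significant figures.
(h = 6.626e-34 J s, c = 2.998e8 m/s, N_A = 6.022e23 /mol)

Product: 2.18e19 / 6.022e23 = 3.620e-5 mol.
Photon energy at 395 nm: hc/λ = (6.626e-34)(2.998e8)/(395e-9) = 5.029e-19 J.
Energy delivered: (14.3 mW)(1100 s) = 15.73 J.
Photons incident: 15.73 / 5.029e-19 = 3.128e19, i.e. 3.128e19/6.022e23 = 5.194e-5 mol.
Φ = 3.620e-5 mol / 5.194e-5 mol photons = 0.70.

Φ = 0.70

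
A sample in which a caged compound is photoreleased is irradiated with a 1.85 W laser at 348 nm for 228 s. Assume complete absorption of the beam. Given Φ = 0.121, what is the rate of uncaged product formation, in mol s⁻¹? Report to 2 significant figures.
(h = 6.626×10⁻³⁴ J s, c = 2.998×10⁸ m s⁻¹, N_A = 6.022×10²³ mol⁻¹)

6.5×10⁻⁷ mol s⁻¹

Photon energy at 348 nm: hc/λ = (6.626×10⁻³⁴)(2.998×10⁸)/(348×10⁻⁹) = 5.708×10⁻¹⁹ J.
Energy delivered: (1.85 W)(228 s) = 421.8 J.
Photons incident: 421.8 / 5.708×10⁻¹⁹ = 7.390×10²⁰, i.e. 7.390×10²⁰/6.022×10²³ = 0.001227 mol.
Product formed: 0.121 × 0.001227 = 1.485×10⁻⁴ mol.
Rate: 1.485×10⁻⁴ / 228 s = 6.5×10⁻⁷ mol s⁻¹.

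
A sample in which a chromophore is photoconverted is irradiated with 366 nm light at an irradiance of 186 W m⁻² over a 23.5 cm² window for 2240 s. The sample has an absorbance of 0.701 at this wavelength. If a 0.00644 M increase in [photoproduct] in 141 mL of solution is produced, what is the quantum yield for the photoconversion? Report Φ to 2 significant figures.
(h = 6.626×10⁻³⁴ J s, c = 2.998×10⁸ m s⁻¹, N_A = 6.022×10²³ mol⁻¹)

Product: (0.00644 M)(0.141 L) = 9.080×10⁻⁴ mol.
Photon energy at 366 nm: hc/λ = (6.626×10⁻³⁴)(2.998×10⁸)/(366×10⁻⁹) = 5.428×10⁻¹⁹ J.
Energy delivered: (186 W m⁻²)(23.5×10⁻⁴ m²)(2240 s) = 979.1 J.
Photons incident: 979.1 / 5.428×10⁻¹⁹ = 1.804×10²¹, i.e. 1.804×10²¹/6.022×10²³ = 0.002996 mol.
Fraction absorbed: 1 − 10^(−0.701) = 0.8009.
Photons absorbed: 0.8009 × 0.002996 = 0.002399 mol.
Φ = 9.080×10⁻⁴ mol / 0.002399 mol photons = 0.38.

Φ = 0.38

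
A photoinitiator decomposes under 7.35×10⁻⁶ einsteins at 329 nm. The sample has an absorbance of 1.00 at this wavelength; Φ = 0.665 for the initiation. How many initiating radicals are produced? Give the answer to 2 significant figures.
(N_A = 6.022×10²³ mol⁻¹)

Fraction absorbed: 1 − 10^(−1.00) = 0.9000.
Photons absorbed: 0.9000 × 7.35×10⁻⁶ = 6.615×10⁻⁶ mol.
Product: Φ × n_abs = 0.665 × 6.615×10⁻⁶ = 4.399×10⁻⁶ mol.
As a count: 4.399×10⁻⁶ × 6.022×10²³ = 2.6×10¹⁸.

2.6×10¹⁸ initiating radicals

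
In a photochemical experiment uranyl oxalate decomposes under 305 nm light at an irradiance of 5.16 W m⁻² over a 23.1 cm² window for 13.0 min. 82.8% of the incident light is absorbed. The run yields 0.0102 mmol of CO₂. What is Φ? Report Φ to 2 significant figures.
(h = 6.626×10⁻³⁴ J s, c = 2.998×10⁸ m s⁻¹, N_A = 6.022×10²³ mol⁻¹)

Φ = 0.52

Product: 0.0102 mmol = 1.02×10⁻⁵ mol.
Photon energy at 305 nm: hc/λ = (6.626×10⁻³⁴)(2.998×10⁸)/(305×10⁻⁹) = 6.513×10⁻¹⁹ J.
Energy delivered: (5.16 W m⁻²)(23.1×10⁻⁴ m²)(780 s) = 9.297 J.
Photons incident: 9.297 / 6.513×10⁻¹⁹ = 1.427×10¹⁹, i.e. 1.427×10¹⁹/6.022×10²³ = 2.370×10⁻⁵ mol.
Photons absorbed: 0.828 × 2.370×10⁻⁵ = 1.962×10⁻⁵ mol.
Φ = 1.02×10⁻⁵ mol / 1.962×10⁻⁵ mol photons = 0.52.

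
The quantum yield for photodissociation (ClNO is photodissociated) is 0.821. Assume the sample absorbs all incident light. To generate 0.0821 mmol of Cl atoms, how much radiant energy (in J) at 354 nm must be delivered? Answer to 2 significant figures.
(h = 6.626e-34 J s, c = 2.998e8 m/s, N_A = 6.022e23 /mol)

Product: 0.0821 mmol = 8.21e-5 mol.
Photons that must be absorbed: 8.21e-5 / 0.821 = 1.000e-4 mol.
Photon energy: hc/λ = 5.612e-19 J; per mole, 3.380e5 J mol⁻¹.
Energy required: 1.000e-4 × 3.380e5 = 34 J.

34 J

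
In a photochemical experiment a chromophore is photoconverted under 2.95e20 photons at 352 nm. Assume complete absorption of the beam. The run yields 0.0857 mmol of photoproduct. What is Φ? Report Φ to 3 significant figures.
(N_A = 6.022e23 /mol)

Φ = 0.175

Product: 0.0857 mmol = 8.57e-5 mol.
Moles of photons: 2.95e20 / 6.022e23 = 4.899e-4 mol.
Φ = 8.57e-5 mol / 4.899e-4 mol photons = 0.175.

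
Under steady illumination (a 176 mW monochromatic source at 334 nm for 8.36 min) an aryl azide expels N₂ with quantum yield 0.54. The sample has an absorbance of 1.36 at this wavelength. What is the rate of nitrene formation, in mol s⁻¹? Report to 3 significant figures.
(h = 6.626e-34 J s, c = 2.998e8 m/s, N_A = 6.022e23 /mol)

Photon energy at 334 nm: hc/λ = (6.626e-34)(2.998e8)/(334e-9) = 5.948e-19 J.
Energy delivered: (176 mW)(501.6 s) = 88.28 J.
Photons incident: 88.28 / 5.948e-19 = 1.484e20, i.e. 1.484e20/6.022e23 = 2.464e-4 mol.
Fraction absorbed: 1 − 10^(−1.36) = 0.9563.
Photons absorbed: 0.9563 × 2.464e-4 = 2.356e-4 mol.
Product formed: 0.54 × 2.356e-4 = 1.272e-4 mol.
Rate: 1.272e-4 / 501.6 s = 2.54e-7 mol s⁻¹.

2.54e-7 mol s⁻¹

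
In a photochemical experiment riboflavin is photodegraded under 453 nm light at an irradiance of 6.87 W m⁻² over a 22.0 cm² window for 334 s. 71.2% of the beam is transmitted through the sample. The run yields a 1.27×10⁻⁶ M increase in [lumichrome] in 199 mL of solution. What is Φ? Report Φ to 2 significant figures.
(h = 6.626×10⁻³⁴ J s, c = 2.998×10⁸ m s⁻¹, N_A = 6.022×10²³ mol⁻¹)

Φ = 0.046

Product: (1.27×10⁻⁶ M)(0.199 L) = 2.527×10⁻⁷ mol.
Photon energy at 453 nm: hc/λ = (6.626×10⁻³⁴)(2.998×10⁸)/(453×10⁻⁹) = 4.385×10⁻¹⁹ J.
Energy delivered: (6.87 W m⁻²)(22.0×10⁻⁴ m²)(334 s) = 5.048 J.
Photons incident: 5.048 / 4.385×10⁻¹⁹ = 1.151×10¹⁹, i.e. 1.151×10¹⁹/6.022×10²³ = 1.911×10⁻⁵ mol.
Fraction absorbed: 1 − 71.2/100 = 0.2880.
Photons absorbed: 0.2880 × 1.911×10⁻⁵ = 5.504×10⁻⁶ mol.
Φ = 2.527×10⁻⁷ mol / 5.504×10⁻⁶ mol photons = 0.046.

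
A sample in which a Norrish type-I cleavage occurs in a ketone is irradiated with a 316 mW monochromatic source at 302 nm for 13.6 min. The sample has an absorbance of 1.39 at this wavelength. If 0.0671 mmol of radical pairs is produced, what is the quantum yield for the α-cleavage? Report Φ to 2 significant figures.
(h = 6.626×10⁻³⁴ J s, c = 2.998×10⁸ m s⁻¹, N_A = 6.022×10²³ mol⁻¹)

Product: 0.0671 mmol = 6.71×10⁻⁵ mol.
Photon energy at 302 nm: hc/λ = (6.626×10⁻³⁴)(2.998×10⁸)/(302×10⁻⁹) = 6.578×10⁻¹⁹ J.
Energy delivered: (316 mW)(816 s) = 257.9 J.
Photons incident: 257.9 / 6.578×10⁻¹⁹ = 3.921×10²⁰, i.e. 3.921×10²⁰/6.022×10²³ = 6.511×10⁻⁴ mol.
Fraction absorbed: 1 − 10^(−1.39) = 0.9593.
Photons absorbed: 0.9593 × 6.511×10⁻⁴ = 6.246×10⁻⁴ mol.
Φ = 6.71×10⁻⁵ mol / 6.246×10⁻⁴ mol photons = 0.11.

Φ = 0.11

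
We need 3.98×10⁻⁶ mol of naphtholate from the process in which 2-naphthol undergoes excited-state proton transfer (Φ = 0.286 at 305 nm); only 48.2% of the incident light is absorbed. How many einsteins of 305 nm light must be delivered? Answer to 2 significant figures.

2.9×10⁻⁵ einstein

Photons that must be absorbed: 3.98×10⁻⁶ / 0.286 = 1.392×10⁻⁵ mol.
Incident photons needed: 1.392×10⁻⁵ / 0.482 = 2.888×10⁻⁵ mol.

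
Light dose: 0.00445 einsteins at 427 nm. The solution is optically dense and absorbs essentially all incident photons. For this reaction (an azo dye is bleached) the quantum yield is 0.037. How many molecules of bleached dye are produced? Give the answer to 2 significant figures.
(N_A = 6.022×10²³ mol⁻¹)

Product: Φ × n_abs = 0.037 × 0.00445 = 1.647×10⁻⁴ mol.
As a count: 1.647×10⁻⁴ × 6.022×10²³ = 9.9×10¹⁹.

9.9×10¹⁹ molecules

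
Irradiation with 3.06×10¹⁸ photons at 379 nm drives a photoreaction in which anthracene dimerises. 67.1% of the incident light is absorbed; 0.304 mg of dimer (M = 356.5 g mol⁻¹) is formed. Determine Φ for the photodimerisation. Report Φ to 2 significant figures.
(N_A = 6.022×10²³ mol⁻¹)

Product: 0.304 mg / 356.5 g mol⁻¹ = 8.527×10⁻⁷ mol.
Moles of photons: 3.06×10¹⁸ / 6.022×10²³ = 5.081×10⁻⁶ mol.
Photons absorbed: 0.671 × 5.081×10⁻⁶ = 3.409×10⁻⁶ mol.
Φ = 8.527×10⁻⁷ mol / 3.409×10⁻⁶ mol photons = 0.25.

Φ = 0.25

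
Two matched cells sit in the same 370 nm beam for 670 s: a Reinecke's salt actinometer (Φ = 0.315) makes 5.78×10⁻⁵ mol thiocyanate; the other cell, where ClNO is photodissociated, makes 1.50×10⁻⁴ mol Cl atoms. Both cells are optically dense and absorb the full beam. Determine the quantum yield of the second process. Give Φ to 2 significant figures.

Φ = 0.82

Photons absorbed by the actinometer: 5.78×10⁻⁵ / 0.315 = 1.835×10⁻⁴ mol.
Φ(unknown) = 1.50×10⁻⁴ / 1.835×10⁻⁴ = 0.82.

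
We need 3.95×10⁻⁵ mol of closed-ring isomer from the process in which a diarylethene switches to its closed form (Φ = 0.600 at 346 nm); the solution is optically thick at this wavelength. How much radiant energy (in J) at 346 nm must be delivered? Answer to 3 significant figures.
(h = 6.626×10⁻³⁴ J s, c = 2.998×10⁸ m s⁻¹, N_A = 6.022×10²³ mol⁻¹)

Photons that must be absorbed: 3.95×10⁻⁵ / 0.600 = 6.583×10⁻⁵ mol.
Photon energy: hc/λ = 5.741×10⁻¹⁹ J; per mole, 3.457×10⁵ J mol⁻¹.
Energy required: 6.583×10⁻⁵ × 3.457×10⁵ = 22.8 J.

22.8 J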